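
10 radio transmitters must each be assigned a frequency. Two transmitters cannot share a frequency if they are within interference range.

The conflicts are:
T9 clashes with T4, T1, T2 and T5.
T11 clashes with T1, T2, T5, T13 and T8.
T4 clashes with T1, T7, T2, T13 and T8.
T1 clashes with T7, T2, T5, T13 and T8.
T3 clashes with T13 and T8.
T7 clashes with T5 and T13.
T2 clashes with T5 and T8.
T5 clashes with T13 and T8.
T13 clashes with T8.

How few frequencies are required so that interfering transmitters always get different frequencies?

5

T11, T1, T2, T5, T8 are mutually in conflict, so at least 5 frequencies are needed.
5 frequencies suffice: frequency 1 → {T1, T3}; frequency 2 → {T9, T7, T8}; frequency 3 → {T4, T5}; frequency 4 → {T2, T13}; frequency 5 → {T11}. Every pair that conflicts lands in different frequencies.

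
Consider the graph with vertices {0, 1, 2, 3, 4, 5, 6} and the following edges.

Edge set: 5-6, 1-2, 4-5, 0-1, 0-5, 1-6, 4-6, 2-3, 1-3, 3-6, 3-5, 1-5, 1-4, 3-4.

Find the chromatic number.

1, 3, 4, 5, 6 are mutually adjacent (a clique of size 5), so at least 5 colors are needed.
5 colors suffice: 0=b, 1=a, 2=c, 3=b, 4=d, 5=c, 6=e. Every edge joins two different colors.

5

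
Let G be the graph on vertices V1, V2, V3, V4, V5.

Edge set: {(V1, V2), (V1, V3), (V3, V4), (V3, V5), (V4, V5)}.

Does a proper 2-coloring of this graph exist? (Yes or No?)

V3, V4, V5 form a triangle, so at least 3 colors are needed.
So 2 colors are not enough.

No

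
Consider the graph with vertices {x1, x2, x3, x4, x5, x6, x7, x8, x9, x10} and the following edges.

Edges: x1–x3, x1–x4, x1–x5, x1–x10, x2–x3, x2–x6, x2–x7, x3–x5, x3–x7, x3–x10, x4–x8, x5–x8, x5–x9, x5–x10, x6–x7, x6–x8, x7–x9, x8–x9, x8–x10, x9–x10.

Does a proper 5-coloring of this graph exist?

The chromatic number is 4. x5, x8, x9, x10 are pairwise adjacent (a clique of size 4), so at least 4 colors are needed.
4 colors suffice: color red → {x3, x8}; color blue → {x4, x5, x7}; color green → {x2, x10}; color yellow → {x1, x6, x9}.
Since 5 ≥ 4, a proper 5-coloring certainly exists.

Yes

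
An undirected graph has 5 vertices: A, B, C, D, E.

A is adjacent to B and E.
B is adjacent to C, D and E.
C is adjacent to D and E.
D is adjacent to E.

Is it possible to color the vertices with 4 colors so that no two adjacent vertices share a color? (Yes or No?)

Yes

The chromatic number is 4. B, C, D, E are pairwise adjacent (a clique of size 4), so at least 4 colors are needed.
A valid assignment using 4 colors: A=3, B=2, C=4, D=3, E=1.
That is already a proper 4-coloring.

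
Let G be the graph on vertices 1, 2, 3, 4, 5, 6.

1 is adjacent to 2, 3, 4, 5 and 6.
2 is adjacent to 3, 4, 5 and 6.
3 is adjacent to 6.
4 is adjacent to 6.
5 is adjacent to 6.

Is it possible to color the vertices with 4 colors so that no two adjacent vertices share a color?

The chromatic number is 4. 1, 2, 5, 6 are mutually adjacent (a clique of size 4), so at least 4 colors are needed.
4 colors suffice: 1=a, 2=b, 3=d, 4=d, 5=d, 6=c.
That is already a proper 4-coloring.

Yes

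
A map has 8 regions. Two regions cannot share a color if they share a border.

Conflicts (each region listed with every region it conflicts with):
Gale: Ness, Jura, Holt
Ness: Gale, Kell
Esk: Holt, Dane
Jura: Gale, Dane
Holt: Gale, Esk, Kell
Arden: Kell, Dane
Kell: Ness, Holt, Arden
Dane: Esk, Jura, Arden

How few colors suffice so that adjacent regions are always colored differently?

The cycle Holt-Kell-Arden-Dane-Esk-Holt has odd length 5, so it cannot be 2-colored; at least 3 colors are needed.
3 colors suffice: color 1 → {Gale, Kell, Dane}; color 2 → {Ness, Jura, Holt, Arden}; color 3 → {Esk}. No two conflicting regions share a color.

3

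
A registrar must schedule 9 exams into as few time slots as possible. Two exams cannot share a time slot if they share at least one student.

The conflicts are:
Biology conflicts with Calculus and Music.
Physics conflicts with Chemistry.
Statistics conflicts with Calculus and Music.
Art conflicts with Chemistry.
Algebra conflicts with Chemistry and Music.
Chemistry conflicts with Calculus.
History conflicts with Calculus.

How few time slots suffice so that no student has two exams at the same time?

The cycle Music-Algebra-Chemistry-Calculus-Biology-Music has odd length 5, so it cannot be 2-colored; at least 3 time slots are needed.
Using 3 time slots: Biology=3, Physics=2, Statistics=3, Art=2, Algebra=2, Chemistry=1, History=1, Calculus=2, Music=1. Each listed conflict is separated.

3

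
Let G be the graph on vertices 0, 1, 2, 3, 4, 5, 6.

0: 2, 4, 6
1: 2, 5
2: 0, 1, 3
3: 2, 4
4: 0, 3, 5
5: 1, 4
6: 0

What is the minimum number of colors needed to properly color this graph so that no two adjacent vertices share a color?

3

The cycle 1-2-3-4-5-1 has odd length 5, so it cannot be 2-colored; at least 3 colors are needed.
A valid assignment using 3 colors: 0=b, 1=c, 2=a, 3=b, 4=a, 5=b, 6=a. No two adjacent vertices share a color.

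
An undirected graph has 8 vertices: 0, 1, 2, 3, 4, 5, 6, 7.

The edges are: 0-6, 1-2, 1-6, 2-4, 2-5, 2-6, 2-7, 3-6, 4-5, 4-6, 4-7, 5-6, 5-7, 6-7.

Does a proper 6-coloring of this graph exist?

Yes

The chromatic number is 5. 2, 4, 5, 6, 7 are pairwise adjacent (a clique of size 5), so at least 5 colors are needed.
5 colors suffice: color red → {6}; color blue → {0, 2, 3}; color green → {1, 4}; color yellow → {7}; color purple → {5}.
Since 6 ≥ 5, a proper 6-coloring certainly exists.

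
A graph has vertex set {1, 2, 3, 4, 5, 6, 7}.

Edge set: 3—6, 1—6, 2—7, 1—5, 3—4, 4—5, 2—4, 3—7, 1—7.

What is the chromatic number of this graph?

3

The cycle 4-3-6-1-5-4 has odd length 5, so it cannot be 2-colored; at least 3 colors are needed.
A valid assignment using 3 colors: 1=b, 2=b, 3=b, 4=a, 5=c, 6=a, 7=a. Each edge has distinct colors on its endpoints.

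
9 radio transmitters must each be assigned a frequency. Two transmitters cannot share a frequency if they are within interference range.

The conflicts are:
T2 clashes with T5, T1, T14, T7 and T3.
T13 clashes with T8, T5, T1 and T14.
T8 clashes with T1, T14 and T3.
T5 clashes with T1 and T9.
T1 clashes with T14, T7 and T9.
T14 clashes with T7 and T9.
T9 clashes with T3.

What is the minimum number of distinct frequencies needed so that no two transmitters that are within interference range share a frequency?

4

T13, T8, T1, T14 all conflict with each other, so at least 4 frequencies are needed.
A valid assignment using 4 frequencies: T2=3, T13=3, T8=4, T5=2, T1=1, T14=2, T7=4, T9=3, T3=1. Every pair that conflicts lands in different frequencies.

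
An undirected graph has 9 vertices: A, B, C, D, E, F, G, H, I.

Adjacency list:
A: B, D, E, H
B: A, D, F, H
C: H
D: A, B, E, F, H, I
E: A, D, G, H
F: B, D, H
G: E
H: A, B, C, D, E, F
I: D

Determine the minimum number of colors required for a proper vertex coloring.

4

A, D, E, H are mutually adjacent (a clique of size 4), so at least 4 colors are needed.
4 colors suffice: color red → {C, D, G}; color blue → {H, I}; color green → {A, F}; color yellow → {B, E}. Each edge has distinct colors on its endpoints.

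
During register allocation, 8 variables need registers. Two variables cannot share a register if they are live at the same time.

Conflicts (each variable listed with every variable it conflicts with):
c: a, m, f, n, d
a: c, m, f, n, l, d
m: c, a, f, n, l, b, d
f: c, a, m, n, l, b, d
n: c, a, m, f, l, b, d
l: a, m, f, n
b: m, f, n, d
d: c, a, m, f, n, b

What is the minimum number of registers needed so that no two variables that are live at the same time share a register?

6

c, a, m, f, n, d pairwise conflict, so at least 6 registers are needed.
6 registers suffice: register 1 → {f}; register 2 → {m}; register 3 → {n}; register 4 → {a, b}; register 5 → {l, d}; register 6 → {c}. Every pair that conflicts lands in different registers.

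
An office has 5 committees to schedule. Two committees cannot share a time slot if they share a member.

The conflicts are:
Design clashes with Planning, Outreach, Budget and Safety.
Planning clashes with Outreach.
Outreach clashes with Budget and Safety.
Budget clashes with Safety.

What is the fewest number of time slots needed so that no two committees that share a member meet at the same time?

4

Design, Outreach, Budget, Safety pairwise conflict, so at least 4 time slots are needed.
4 time slots suffice: time slot 1 → {Design}; time slot 2 → {Outreach}; time slot 3 → {Planning, Budget}; time slot 4 → {Safety}. Every pair that conflicts lands in different time slots.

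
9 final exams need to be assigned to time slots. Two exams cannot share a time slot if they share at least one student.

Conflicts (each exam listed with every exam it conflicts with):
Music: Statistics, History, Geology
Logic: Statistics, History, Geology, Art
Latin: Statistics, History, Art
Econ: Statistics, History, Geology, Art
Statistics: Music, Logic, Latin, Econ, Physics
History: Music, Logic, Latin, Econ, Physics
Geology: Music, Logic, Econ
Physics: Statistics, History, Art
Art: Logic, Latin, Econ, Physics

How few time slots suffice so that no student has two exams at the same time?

2

Logic and Art conflict, so at least 2 time slots are needed.
2 time slots suffice: Music=2, Logic=2, Latin=2, Econ=2, Statistics=1, History=1, Geology=1, Physics=2, Art=1. No two conflicting exams share a time slot.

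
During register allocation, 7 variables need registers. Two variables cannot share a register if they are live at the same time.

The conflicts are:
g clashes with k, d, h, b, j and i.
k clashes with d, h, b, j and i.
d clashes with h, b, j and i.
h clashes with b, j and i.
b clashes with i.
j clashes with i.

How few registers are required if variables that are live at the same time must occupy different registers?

6

g, k, d, h, j, i pairwise conflict, so at least 6 registers are needed.
Using 6 registers: g=5, k=3, d=4, h=2, b=6, j=6, i=1. Every pair that conflicts lands in different registers.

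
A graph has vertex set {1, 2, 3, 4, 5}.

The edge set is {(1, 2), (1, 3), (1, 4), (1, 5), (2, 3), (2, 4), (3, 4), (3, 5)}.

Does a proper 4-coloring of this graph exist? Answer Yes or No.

The chromatic number is 4. 1, 2, 3, 4 are pairwise adjacent (a clique of size 4), so at least 4 colors are needed.
One proper 4-coloring: 1=red, 2=green, 3=blue, 4=yellow, 5=green.
That is already a proper 4-coloring.

Yes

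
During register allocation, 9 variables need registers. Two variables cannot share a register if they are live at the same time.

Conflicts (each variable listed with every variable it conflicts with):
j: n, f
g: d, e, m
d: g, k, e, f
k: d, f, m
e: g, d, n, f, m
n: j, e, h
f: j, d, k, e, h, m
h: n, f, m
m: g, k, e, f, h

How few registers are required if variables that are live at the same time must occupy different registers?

g, e, m are mutually in conflict, so at least 3 registers are needed.
Using 3 registers: j=2, g=1, d=2, k=3, e=3, n=1, f=1, h=3, m=2. Each listed conflict is separated.

3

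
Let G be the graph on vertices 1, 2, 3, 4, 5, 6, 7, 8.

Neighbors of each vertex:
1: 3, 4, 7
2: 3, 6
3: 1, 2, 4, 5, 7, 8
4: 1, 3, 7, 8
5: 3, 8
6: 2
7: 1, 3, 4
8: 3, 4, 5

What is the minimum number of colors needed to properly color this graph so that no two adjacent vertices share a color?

4

1, 3, 4, 7 form a clique, so at least 4 colors are needed.
A valid assignment using 4 colors: 1=green, 2=blue, 3=red, 4=blue, 5=blue, 6=red, 7=yellow, 8=green. No two adjacent vertices share a color.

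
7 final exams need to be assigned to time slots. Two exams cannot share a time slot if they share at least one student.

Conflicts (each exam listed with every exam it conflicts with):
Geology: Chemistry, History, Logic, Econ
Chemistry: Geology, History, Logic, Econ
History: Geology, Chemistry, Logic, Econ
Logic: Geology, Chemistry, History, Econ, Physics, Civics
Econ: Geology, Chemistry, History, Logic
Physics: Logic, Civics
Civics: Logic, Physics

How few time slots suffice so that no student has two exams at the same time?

Geology, Chemistry, History, Logic, Econ all conflict with each other, so at least 5 time slots are needed.
5 time slots suffice: time slot 1 → {Logic}; time slot 2 → {History, Civics}; time slot 3 → {Geology, Physics}; time slot 4 → {Chemistry}; time slot 5 → {Econ}. Each listed conflict is separated.

5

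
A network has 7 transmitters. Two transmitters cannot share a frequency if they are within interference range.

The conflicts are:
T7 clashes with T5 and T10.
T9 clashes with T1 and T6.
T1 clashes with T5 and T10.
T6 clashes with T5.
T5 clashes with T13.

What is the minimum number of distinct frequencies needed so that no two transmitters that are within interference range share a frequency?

T1 and T5 conflict, so at least 2 frequencies are needed.
A valid assignment using 2 frequencies: T7=2, T9=1, T1=2, T6=2, T5=1, T13=2, T10=1. Each listed conflict is separated.

2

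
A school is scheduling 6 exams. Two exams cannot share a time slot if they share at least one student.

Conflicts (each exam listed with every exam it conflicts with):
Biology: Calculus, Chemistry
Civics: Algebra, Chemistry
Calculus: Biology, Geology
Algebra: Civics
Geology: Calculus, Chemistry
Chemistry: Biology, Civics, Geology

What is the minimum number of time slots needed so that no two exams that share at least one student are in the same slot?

Geology and Chemistry conflict, so at least 2 time slots are needed.
Using 2 time slots: Biology=2, Civics=2, Calculus=1, Algebra=1, Geology=2, Chemistry=1. Each listed conflict is separated.

2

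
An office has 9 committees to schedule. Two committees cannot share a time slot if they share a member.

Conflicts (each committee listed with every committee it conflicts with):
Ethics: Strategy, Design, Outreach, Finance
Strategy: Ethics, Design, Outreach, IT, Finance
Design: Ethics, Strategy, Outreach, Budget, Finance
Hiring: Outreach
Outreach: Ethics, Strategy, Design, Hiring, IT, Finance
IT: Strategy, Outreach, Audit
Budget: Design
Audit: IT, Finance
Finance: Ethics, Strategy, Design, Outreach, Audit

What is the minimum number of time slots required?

5

Ethics, Strategy, Design, Outreach, Finance are mutually in conflict, so at least 5 time slots are needed.
5 time slots suffice: time slot 1 → {Outreach, Budget, Audit}; time slot 2 → {Hiring, IT, Finance}; time slot 3 → {Strategy}; time slot 4 → {Design}; time slot 5 → {Ethics}. Every pair that conflicts lands in different time slots.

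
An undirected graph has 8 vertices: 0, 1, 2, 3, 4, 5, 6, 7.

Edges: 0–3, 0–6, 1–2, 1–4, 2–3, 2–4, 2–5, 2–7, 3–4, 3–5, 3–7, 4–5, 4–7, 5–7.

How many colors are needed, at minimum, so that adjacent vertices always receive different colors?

5

2, 3, 4, 5, 7 are pairwise adjacent (a clique of size 5), so at least 5 colors are needed.
One proper 5-coloring: 0=b, 1=a, 2=c, 3=a, 4=b, 5=e, 6=a, 7=d. No two adjacent vertices share a color.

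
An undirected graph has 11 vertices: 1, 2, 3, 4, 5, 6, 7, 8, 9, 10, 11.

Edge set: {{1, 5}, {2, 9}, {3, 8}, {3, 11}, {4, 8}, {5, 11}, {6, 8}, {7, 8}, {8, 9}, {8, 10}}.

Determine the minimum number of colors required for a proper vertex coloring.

2

7 and 8 are adjacent, so at least 2 colors are needed.
2 colors suffice: color red → {1, 2, 8, 11}; color blue → {3, 4, 5, 6, 7, 9, 10}. Every edge joins two different colors.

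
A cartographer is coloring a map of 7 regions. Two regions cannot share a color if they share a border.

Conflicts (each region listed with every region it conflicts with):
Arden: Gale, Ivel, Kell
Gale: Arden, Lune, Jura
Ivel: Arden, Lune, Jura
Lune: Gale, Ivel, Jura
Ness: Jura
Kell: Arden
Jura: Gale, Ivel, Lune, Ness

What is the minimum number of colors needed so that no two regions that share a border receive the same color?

3

Ivel, Lune, Jura are mutually in conflict, so at least 3 colors are needed.
3 colors suffice: Arden=1, Gale=3, Ivel=3, Lune=2, Ness=2, Kell=2, Jura=1. Each listed conflict is separated.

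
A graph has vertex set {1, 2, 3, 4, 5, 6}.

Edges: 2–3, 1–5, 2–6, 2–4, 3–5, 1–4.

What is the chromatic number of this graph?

3

The cycle 2-4-1-5-3-2 has odd length 5, so it cannot be 2-colored; at least 3 colors are needed.
3 colors suffice: color red → {1, 2}; color blue → {4, 5, 6}; color green → {3}. Each edge has distinct colors on its endpoints.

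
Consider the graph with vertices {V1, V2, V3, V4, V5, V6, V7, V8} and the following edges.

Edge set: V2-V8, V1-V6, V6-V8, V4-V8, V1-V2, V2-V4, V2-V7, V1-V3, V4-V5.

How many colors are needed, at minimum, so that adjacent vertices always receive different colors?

3

V2, V4, V8 form a triangle, so at least 3 colors are needed.
3 colors suffice: color 1 → {V2, V3, V5, V6}; color 2 → {V1, V4, V7}; color 3 → {V8}. Each edge has distinct colors on its endpoints.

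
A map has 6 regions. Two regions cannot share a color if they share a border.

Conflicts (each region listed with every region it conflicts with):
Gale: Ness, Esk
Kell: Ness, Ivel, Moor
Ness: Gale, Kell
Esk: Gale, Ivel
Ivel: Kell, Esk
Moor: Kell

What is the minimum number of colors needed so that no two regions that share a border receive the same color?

3

The cycle Ivel-Esk-Gale-Ness-Kell-Ivel has odd length 5, so it cannot be 2-colored; at least 3 colors are needed.
A valid assignment using 3 colors: Gale=1, Kell=1, Ness=2, Esk=2, Ivel=3, Moor=2. Every pair that conflicts lands in different colors.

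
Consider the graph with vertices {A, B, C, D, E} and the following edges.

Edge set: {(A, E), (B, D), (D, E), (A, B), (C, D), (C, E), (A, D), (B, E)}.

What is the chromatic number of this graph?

A, B, D, E are mutually adjacent (a clique of size 4), so at least 4 colors are needed.
A valid assignment using 4 colors: A=yellow, B=green, C=green, D=blue, E=red. Every edge joins two different colors.

4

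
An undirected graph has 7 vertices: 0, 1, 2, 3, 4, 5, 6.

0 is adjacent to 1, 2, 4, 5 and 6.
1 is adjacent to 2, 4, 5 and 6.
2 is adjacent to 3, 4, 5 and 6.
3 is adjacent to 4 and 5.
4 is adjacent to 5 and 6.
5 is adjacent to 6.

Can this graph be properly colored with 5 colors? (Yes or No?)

0, 1, 2, 4, 5, 6 are pairwise adjacent (a clique of size 6), so at least 6 colors are needed.
So 5 colors are not enough.

No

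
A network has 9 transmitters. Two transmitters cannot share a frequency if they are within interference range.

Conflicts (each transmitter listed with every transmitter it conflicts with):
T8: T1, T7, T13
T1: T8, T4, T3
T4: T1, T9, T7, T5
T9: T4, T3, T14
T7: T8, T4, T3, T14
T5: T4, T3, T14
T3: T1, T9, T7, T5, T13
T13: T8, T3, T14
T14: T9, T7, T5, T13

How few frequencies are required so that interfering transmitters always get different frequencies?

T1 and T3 conflict, so at least 2 frequencies are needed.
2 frequencies suffice: frequency 1 → {T8, T4, T3, T14}; frequency 2 → {T1, T9, T7, T5, T13}. No two conflicting transmitters share a frequency.

2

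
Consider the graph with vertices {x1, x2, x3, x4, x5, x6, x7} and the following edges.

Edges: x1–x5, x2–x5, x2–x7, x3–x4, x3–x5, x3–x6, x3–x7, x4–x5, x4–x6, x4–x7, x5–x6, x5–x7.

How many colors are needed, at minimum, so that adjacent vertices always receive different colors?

x3, x4, x5, x7 are mutually adjacent (a clique of size 4), so at least 4 colors are needed.
4 colors suffice: color 1 → {x5}; color 2 → {x1, x6, x7}; color 3 → {x2, x3}; color 4 → {x4}. Each edge has distinct colors on its endpoints.

4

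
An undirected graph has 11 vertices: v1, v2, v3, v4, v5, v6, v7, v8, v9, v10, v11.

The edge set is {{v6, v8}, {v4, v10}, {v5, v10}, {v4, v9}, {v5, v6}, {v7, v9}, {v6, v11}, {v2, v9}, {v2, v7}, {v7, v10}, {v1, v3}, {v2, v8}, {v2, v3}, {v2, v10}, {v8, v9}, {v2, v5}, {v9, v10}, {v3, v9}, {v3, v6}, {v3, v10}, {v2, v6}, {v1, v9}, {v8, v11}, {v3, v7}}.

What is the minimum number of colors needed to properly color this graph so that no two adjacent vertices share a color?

5

v2, v3, v7, v9, v10 form a clique, so at least 5 colors are needed.
A valid assignment using 5 colors: v1=2, v2=2, v3=4, v4=2, v5=4, v6=1, v7=5, v8=3, v9=1, v10=3, v11=2. Every edge joins two different colors.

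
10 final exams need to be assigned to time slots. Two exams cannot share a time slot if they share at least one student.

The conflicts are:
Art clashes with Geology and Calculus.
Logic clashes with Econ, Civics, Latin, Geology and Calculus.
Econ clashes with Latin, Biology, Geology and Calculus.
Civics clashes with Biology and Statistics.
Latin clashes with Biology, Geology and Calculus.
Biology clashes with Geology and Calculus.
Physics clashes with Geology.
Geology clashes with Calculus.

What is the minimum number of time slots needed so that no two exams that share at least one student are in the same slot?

Logic, Econ, Latin, Geology, Calculus pairwise conflict, so at least 5 time slots are needed.
5 time slots suffice: Art=3, Logic=3, Econ=5, Civics=1, Latin=4, Biology=3, Statistics=2, Physics=2, Geology=1, Calculus=2. Every pair that conflicts lands in different time slots.

5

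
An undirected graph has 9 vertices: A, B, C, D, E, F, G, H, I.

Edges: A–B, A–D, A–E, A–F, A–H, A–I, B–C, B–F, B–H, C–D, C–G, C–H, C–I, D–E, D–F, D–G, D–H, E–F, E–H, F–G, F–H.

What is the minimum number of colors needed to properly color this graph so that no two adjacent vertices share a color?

A, D, E, F, H form a clique, so at least 5 colors are needed.
One proper 5-coloring: A=3, B=4, C=1, D=4, E=5, F=1, G=2, H=2, I=2. Each edge has distinct colors on its endpoints.

5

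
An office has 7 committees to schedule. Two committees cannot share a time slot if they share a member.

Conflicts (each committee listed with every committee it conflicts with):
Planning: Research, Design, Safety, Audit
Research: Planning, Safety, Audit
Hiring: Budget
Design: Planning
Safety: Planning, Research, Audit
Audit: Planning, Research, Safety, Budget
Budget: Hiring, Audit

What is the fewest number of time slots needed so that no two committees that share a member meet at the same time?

4

Planning, Research, Safety, Audit all conflict with each other, so at least 4 time slots are needed.
4 time slots suffice: time slot 1 → {Hiring, Design, Audit}; time slot 2 → {Planning, Budget}; time slot 3 → {Safety}; time slot 4 → {Research}. No two conflicting committees share a time slot.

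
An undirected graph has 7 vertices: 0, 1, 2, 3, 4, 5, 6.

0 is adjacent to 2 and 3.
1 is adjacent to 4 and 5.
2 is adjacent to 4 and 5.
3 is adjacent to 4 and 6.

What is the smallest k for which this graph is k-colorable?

0 and 3 are adjacent, so at least 2 colors are needed.
One proper 2-coloring: 0=b, 1=a, 2=a, 3=a, 4=b, 5=b, 6=b. Each edge has distinct colors on its endpoints.

2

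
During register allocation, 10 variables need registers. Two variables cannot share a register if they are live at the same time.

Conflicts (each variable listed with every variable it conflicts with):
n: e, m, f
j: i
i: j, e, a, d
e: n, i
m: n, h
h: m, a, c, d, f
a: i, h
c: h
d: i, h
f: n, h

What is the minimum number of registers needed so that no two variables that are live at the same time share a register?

2

i and e conflict, so at least 2 registers are needed.
2 registers suffice: n=1, j=2, i=1, e=2, m=2, h=1, a=2, c=2, d=2, f=2. Every pair that conflicts lands in different registers.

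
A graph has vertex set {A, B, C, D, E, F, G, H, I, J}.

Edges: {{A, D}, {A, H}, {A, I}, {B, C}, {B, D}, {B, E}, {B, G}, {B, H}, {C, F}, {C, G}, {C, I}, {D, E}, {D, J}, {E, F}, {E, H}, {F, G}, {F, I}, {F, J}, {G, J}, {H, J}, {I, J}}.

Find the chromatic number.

B, E, H are pairwise adjacent, so at least 3 colors are needed.
3 colors suffice: A=1, B=2, C=1, D=3, E=1, F=2, G=3, H=3, I=3, J=1. Each edge has distinct colors on its endpoints.

3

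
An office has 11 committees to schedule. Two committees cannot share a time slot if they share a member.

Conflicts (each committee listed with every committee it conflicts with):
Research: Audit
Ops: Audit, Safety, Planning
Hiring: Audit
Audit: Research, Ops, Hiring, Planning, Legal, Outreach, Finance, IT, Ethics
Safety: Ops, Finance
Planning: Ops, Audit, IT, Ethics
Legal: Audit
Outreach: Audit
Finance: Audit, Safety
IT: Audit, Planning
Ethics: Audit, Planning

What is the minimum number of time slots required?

3

Ops, Audit, Planning pairwise conflict, so at least 3 time slots are needed.
Using 3 time slots: Research=2, Ops=3, Hiring=2, Audit=1, Safety=1, Planning=2, Legal=2, Outreach=2, Finance=2, IT=3, Ethics=3. Every pair that conflicts lands in different time slots.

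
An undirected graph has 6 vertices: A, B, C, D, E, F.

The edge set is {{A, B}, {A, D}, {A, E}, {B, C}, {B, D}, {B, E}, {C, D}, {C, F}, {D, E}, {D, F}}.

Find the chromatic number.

A, B, D, E are mutually adjacent (a clique of size 4), so at least 4 colors are needed.
4 colors suffice: color 1 → {D}; color 2 → {B, F}; color 3 → {A, C}; color 4 → {E}. Each edge has distinct colors on its endpoints.

4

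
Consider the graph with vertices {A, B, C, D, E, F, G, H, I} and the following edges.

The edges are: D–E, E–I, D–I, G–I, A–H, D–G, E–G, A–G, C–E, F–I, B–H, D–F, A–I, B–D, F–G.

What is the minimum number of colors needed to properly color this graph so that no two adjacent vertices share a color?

D, E, G, I are mutually adjacent (a clique of size 4), so at least 4 colors are needed.
4 colors suffice: color 1 → {A, C, D}; color 2 → {G, H}; color 3 → {B, I}; color 4 → {E, F}. Each edge has distinct colors on its endpoints.

4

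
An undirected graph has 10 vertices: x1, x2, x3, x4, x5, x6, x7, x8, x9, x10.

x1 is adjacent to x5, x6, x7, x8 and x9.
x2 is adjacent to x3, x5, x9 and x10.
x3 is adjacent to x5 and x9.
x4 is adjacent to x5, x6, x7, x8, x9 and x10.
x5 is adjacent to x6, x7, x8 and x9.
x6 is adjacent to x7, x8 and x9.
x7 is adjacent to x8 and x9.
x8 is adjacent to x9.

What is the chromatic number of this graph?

x4, x5, x6, x7, x8, x9 form a clique, so at least 6 colors are needed.
6 colors suffice: x1=5, x2=3, x3=4, x4=5, x5=1, x6=3, x7=4, x8=6, x9=2, x10=1. Each edge has distinct colors on its endpoints.

6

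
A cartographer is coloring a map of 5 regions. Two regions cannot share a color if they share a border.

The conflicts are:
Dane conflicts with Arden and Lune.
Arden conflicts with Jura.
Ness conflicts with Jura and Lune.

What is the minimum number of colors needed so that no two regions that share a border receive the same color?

The cycle Lune-Dane-Arden-Jura-Ness-Lune has odd length 5, so it cannot be 2-colored; at least 3 colors are needed.
3 colors suffice: color 1 → {Arden, Lune}; color 2 → {Dane, Ness}; color 3 → {Jura}. Each listed conflict is separated.

3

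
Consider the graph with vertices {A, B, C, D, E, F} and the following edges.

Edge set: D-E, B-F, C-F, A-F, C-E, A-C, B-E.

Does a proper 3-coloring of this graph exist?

Yes

The chromatic number is 3. A, C, F are pairwise adjacent, so at least 3 colors are needed.
3 colors suffice: A=green, B=red, C=red, D=red, E=blue, F=blue.
That is already a proper 3-coloring.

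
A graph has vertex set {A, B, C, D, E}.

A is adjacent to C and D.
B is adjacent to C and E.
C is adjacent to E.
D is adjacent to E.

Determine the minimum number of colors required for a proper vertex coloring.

3

B, C, E form a triangle, so at least 3 colors are needed.
3 colors suffice: color red → {C, D}; color blue → {A, E}; color green → {B}. Each edge has distinct colors on its endpoints.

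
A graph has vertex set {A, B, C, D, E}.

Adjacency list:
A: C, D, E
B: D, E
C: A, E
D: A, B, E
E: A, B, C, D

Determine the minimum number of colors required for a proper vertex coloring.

3

B, D, E form a triangle, so at least 3 colors are needed.
One proper 3-coloring: A=3, B=3, C=2, D=2, E=1. No two adjacent vertices share a color.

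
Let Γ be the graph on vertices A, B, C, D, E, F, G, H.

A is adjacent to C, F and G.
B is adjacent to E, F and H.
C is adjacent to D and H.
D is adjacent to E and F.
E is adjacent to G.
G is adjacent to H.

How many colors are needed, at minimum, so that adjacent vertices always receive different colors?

3

The cycle F-A-C-H-B-F has odd length 5, so it cannot be 2-colored; at least 3 colors are needed.
3 colors suffice: color 1 → {C, E, F}; color 2 → {A, D, H}; color 3 → {B, G}. No two adjacent vertices share a color.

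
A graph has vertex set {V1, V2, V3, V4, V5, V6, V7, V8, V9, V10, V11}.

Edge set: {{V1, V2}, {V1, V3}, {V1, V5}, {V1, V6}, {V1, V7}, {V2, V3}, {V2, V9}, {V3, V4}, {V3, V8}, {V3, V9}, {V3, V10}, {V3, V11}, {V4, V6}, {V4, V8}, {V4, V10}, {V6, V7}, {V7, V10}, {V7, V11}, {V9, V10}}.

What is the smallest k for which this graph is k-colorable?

V1, V2, V3 are mutually adjacent, so at least 3 colors are needed.
3 colors suffice: color 1 → {V3, V5, V7}; color 2 → {V1, V4, V9, V11}; color 3 → {V2, V6, V8, V10}. Each edge has distinct colors on its endpoints.

3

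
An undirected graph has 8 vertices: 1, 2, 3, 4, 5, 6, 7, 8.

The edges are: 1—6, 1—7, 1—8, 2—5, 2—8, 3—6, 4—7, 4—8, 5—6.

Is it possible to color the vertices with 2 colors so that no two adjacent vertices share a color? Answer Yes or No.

No

The cycle 1-6-5-2-8-1 has odd length 5, so it cannot be 2-colored; at least 3 colors are needed.
So 2 colors are not enough.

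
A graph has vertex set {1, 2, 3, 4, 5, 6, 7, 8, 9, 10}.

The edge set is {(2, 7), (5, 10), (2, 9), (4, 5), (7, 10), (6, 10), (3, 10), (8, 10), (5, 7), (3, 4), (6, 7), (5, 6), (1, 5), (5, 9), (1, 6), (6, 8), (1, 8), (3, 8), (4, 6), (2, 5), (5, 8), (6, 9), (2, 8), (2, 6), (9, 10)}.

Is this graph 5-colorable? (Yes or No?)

The chromatic number is 4. 5, 6, 7, 10 are mutually adjacent (a clique of size 4), so at least 4 colors are needed.
4 colors suffice: color red → {3, 5}; color blue → {6}; color green → {1, 2, 4, 10}; color yellow → {7, 8, 9}.
Since 5 ≥ 4, a proper 5-coloring certainly exists.

Yes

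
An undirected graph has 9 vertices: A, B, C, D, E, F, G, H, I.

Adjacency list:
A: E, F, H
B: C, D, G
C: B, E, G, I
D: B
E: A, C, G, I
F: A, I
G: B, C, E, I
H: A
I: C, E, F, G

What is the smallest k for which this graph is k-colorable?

C, E, G, I are pairwise adjacent (a clique of size 4), so at least 4 colors are needed.
4 colors suffice: color 1 → {A, B, I}; color 2 → {D, E, F, H}; color 3 → {C}; color 4 → {G}. No two adjacent vertices share a color.

4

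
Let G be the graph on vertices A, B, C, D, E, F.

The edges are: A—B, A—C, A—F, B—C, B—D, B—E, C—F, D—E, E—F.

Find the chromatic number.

A, B, C form a triangle, so at least 3 colors are needed.
3 colors suffice: A=green, B=red, C=blue, D=green, E=blue, F=red. Every edge joins two different colors.

3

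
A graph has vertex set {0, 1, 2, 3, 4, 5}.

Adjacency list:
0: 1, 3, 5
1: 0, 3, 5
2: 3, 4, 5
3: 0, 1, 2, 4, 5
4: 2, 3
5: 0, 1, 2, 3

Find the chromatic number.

4

0, 1, 3, 5 are mutually adjacent (a clique of size 4), so at least 4 colors are needed.
4 colors suffice: color red → {3}; color blue → {4, 5}; color green → {0, 2}; color yellow → {1}. No two adjacent vertices share a color.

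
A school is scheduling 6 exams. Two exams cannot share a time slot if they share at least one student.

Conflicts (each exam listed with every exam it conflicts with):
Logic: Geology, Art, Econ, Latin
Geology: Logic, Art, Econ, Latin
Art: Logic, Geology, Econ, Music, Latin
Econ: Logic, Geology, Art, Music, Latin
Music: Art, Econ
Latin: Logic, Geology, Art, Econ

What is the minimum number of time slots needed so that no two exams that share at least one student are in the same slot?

Logic, Geology, Art, Econ, Latin pairwise conflict, so at least 5 time slots are needed.
5 time slots suffice: time slot 1 → {Econ}; time slot 2 → {Art}; time slot 3 → {Geology, Music}; time slot 4 → {Logic}; time slot 5 → {Latin}. Every pair that conflicts lands in different time slots.

5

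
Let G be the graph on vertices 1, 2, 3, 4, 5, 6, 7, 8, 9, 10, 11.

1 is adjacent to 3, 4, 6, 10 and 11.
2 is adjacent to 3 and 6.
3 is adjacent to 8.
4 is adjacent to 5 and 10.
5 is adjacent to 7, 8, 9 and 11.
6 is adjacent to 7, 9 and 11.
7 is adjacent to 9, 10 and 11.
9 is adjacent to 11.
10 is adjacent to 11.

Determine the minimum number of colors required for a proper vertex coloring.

4

6, 7, 9, 11 are pairwise adjacent (a clique of size 4), so at least 4 colors are needed.
One proper 4-coloring: 1=c, 2=c, 3=a, 4=a, 5=b, 6=b, 7=c, 8=c, 9=d, 10=b, 11=a. Every edge joins two different colors.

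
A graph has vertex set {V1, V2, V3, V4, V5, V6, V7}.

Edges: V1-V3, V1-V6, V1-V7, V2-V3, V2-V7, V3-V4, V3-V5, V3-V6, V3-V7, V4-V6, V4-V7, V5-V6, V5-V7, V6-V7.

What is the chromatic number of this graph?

4

V3, V5, V6, V7 form a clique, so at least 4 colors are needed.
One proper 4-coloring: V1=4, V2=3, V3=2, V4=4, V5=4, V6=3, V7=1. Each edge has distinct colors on its endpoints.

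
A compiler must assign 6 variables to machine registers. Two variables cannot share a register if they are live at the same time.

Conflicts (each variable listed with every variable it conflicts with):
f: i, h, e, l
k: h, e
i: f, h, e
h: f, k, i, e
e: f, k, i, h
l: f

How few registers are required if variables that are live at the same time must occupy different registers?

f, i, h, e pairwise conflict, so at least 4 registers are needed.
4 registers suffice: register 1 → {f, k}; register 2 → {h, l}; register 3 → {e}; register 4 → {i}. No two conflicting variables share a register.

4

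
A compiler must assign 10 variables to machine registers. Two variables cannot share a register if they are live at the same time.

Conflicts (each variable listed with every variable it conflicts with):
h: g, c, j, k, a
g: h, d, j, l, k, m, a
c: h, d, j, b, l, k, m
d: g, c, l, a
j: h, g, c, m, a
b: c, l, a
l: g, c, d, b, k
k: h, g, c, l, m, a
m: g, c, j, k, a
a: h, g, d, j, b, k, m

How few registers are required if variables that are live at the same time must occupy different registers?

g, k, m, a are mutually in conflict, so at least 4 registers are needed.
Using 4 registers: h=4, g=2, c=1, d=3, j=3, b=2, l=4, k=3, m=4, a=1. No two conflicting variables share a register.

4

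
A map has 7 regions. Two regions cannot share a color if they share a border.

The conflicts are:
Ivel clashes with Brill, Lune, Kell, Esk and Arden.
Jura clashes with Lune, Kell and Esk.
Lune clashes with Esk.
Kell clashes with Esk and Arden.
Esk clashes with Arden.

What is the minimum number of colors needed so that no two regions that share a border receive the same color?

4

Ivel, Kell, Esk, Arden are mutually in conflict, so at least 4 colors are needed.
One proper 4-coloring: Ivel=2, Jura=2, Brill=1, Lune=3, Kell=3, Esk=1, Arden=4. Every pair that conflicts lands in different colors.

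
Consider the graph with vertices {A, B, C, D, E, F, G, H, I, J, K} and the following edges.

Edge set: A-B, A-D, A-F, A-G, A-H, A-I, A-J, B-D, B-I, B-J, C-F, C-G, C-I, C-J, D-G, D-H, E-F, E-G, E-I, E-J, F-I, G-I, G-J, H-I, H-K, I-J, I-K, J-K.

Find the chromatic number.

C, G, I, J form a clique, so at least 4 colors are needed.
4 colors suffice: color 1 → {D, I}; color 2 → {F, H, J}; color 3 → {A, C, E, K}; color 4 → {B, G}. No two adjacent vertices share a color.

4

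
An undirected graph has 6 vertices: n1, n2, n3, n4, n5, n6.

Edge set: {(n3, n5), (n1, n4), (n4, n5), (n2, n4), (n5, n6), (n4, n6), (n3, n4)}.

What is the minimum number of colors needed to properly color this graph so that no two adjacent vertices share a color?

n3, n4, n5 are mutually adjacent, so at least 3 colors are needed.
3 colors suffice: color 1 → {n4}; color 2 → {n1, n2, n5}; color 3 → {n3, n6}. Every edge joins two different colors.

3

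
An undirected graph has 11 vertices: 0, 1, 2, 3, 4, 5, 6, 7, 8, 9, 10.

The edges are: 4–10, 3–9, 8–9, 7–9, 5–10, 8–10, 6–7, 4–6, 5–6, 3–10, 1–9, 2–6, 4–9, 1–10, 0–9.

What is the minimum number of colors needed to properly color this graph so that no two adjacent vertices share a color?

2

5 and 10 are adjacent, so at least 2 colors are needed.
One proper 2-coloring: 0=b, 1=b, 2=b, 3=b, 4=b, 5=b, 6=a, 7=b, 8=b, 9=a, 10=a. Every edge joins two different colors.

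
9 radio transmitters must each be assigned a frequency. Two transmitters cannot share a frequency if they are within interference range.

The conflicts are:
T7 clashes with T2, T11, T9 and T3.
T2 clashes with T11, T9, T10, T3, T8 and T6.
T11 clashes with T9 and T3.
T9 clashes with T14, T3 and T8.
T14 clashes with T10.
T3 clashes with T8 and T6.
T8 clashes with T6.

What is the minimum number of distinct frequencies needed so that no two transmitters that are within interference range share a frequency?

T7, T2, T11, T9, T3 pairwise conflict, so at least 5 frequencies are needed.
5 frequencies suffice: T7=5, T2=1, T11=4, T9=2, T14=1, T10=2, T3=3, T8=4, T6=2. No two conflicting transmitters share a frequency.

5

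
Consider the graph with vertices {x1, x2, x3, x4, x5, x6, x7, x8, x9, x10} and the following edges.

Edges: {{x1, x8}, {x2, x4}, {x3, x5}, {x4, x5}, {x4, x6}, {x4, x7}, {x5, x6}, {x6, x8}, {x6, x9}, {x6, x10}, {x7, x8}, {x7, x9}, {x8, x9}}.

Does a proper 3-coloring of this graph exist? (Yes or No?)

Yes

The chromatic number is 3. x6, x8, x9 are pairwise adjacent, so at least 3 colors are needed.
3 colors suffice: x1=1, x2=1, x3=1, x4=2, x5=3, x6=1, x7=1, x8=2, x9=3, x10=2.
That is already a proper 3-coloring.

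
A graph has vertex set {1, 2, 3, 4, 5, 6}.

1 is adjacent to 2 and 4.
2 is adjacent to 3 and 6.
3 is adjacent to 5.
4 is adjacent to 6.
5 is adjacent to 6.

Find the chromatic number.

1 and 4 are adjacent, so at least 2 colors are needed.
2 colors suffice: color a → {1, 3, 6}; color b → {2, 4, 5}. Each edge has distinct colors on its endpoints.

2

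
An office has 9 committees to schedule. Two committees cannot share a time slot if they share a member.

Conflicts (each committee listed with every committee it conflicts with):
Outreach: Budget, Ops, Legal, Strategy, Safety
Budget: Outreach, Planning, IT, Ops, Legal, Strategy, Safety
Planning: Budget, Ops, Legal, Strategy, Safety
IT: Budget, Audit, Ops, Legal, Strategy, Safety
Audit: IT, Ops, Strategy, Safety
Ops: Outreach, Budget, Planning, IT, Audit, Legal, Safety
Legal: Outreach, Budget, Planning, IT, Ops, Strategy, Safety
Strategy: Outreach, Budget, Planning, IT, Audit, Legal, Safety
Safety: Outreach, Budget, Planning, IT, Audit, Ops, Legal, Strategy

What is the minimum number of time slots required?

5

Budget, Planning, Ops, Legal, Safety pairwise conflict, so at least 5 time slots are needed.
5 time slots suffice: time slot 1 → {Safety}; time slot 2 → {Ops, Strategy}; time slot 3 → {Budget, Audit}; time slot 4 → {Legal}; time slot 5 → {Outreach, Planning, IT}. No two conflicting committees share a time slot.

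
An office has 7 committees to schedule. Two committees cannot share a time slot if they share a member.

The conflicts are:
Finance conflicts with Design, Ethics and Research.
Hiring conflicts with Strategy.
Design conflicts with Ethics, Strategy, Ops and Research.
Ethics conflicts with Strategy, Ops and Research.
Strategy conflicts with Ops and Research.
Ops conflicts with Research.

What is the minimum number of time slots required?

Design, Ethics, Strategy, Ops, Research all conflict with each other, so at least 5 time slots are needed.
5 time slots suffice: time slot 1 → {Hiring, Research}; time slot 2 → {Finance, Strategy}; time slot 3 → {Ethics}; time slot 4 → {Design}; time slot 5 → {Ops}. Each listed conflict is separated.

5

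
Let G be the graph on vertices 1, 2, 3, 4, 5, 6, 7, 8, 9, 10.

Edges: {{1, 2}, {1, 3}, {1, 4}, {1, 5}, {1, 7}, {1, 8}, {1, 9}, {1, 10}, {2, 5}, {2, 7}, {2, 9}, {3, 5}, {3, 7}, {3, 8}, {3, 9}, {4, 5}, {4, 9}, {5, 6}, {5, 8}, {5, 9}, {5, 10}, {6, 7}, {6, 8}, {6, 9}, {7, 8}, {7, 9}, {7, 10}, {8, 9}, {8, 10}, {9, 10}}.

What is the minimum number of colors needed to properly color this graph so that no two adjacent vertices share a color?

1, 5, 8, 9, 10 are pairwise adjacent (a clique of size 5), so at least 5 colors are needed.
A valid assignment using 5 colors: 1=green, 2=yellow, 3=purple, 4=yellow, 5=blue, 6=green, 7=blue, 8=yellow, 9=red, 10=purple. Every edge joins two different colors.

5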